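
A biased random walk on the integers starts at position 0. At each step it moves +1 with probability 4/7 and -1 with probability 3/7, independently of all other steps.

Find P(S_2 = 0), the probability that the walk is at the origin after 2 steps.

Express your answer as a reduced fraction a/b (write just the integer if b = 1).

Answer: 24/49

Derivation:
To be at 0 after 2 steps: need exactly 1 step of +1 and 1 of -1.
Number of such sequences: C(2,1) = 2
Each has probability (4/7)^1 · (3/7)^1 = 12/49
P = 2 · 12/49 = 24/49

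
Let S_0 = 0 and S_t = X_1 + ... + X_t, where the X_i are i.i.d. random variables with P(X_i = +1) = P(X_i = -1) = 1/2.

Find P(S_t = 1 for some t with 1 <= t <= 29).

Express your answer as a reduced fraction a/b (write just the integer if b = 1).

Answer: 57414019/67108864

Derivation:
Count via complement. Let g(t,s) = #length-t paths at position s with S_1..S_t all ≠ 1.
g(t,s) = g(t-1,s-1) + g(t-1,s+1) for s ≠ 1; g(t,1) = 0.
t=0: g(0,0)=1
t=1: g(1,-1)=1
t=2: g(2,-2)=1 g(2,0)=1
t=3: g(3,-3)=1 g(3,-1)=2
t=4: g(4,-4)=1 g(4,-2)=3 g(4,0)=2
t=5: g(5,-5)=1 g(5,-3)=4 g(5,-1)=5
t=6: g(6,-6)=1 g(6,-4)=5 g(6,-2)=9 g(6,0)=5
t=7: g(7,-7)=1 g(7,-5)=6 g(7,-3)=14 g(7,-1)=14
t=8: g(8,-8)=1 g(8,-6)=7 g(8,-4)=20 g(8,-2)=28 g(8,0)=14
t=9: g(9,-9)=1 g(9,-7)=8 g(9,-5)=27 g(9,-3)=48 g(9,-1)=42
t=10: g(10,-10)=1 g(10,-8)=9 g(10,-6)=35 g(10,-4)=75 g(10,-2)=90 g(10,0)=42
t=11: g(11,-11)=1 g(11,-9)=10 g(11,-7)=44 g(11,-5)=110 g(11,-3)=165 g(11,-1)=132
t=12: g(12,-12)=1 g(12,-10)=11 g(12,-8)=54 g(12,-6)=154 g(12,-4)=275 g(12,-2)=297 g(12,0)=132
t=13: g(13,-13)=1 g(13,-11)=12 g(13,-9)=65 g(13,-7)=208 g(13,-5)=429 g(13,-3)=572 g(13,-1)=429
t=14: g(14,-14)=1 g(14,-12)=13 g(14,-10)=77 g(14,-8)=273 g(14,-6)=637 g(14,-4)=1001 g(14,-2)=1001 g(14,0)=429
t=15: g(15,-15)=1 g(15,-13)=14 g(15,-11)=90 g(15,-9)=350 g(15,-7)=910 g(15,-5)=1638 g(15,-3)=2002 g(15,-1)=1430
t=16: g(16,-16)=1 g(16,-14)=15 g(16,-12)=104 g(16,-10)=440 g(16,-8)=1260 g(16,-6)=2548 g(16,-4)=3640 g(16,-2)=3432 g(16,0)=1430
t=17: g(17,-17)=1 g(17,-15)=16 g(17,-13)=119 g(17,-11)=544 g(17,-9)=1700 g(17,-7)=3808 g(17,-5)=6188 g(17,-3)=7072 g(17,-1)=4862
t=18: g(18,-18)=1 g(18,-16)=17 g(18,-14)=135 g(18,-12)=663 g(18,-10)=2244 g(18,-8)=5508 g(18,-6)=9996 g(18,-4)=13260 g(18,-2)=11934 g(18,0)=4862
t=19: g(19,-19)=1 g(19,-17)=18 g(19,-15)=152 g(19,-13)=798 g(19,-11)=2907 g(19,-9)=7752 g(19,-7)=15504 g(19,-5)=23256 g(19,-3)=25194 g(19,-1)=16796
t=20: g(20,-20)=1 g(20,-18)=19 g(20,-16)=170 g(20,-14)=950 g(20,-12)=3705 g(20,-10)=10659 g(20,-8)=23256 g(20,-6)=38760 g(20,-4)=48450 g(20,-2)=41990 g(20,0)=16796
t=21: g(21,-21)=1 g(21,-19)=20 g(21,-17)=189 g(21,-15)=1120 g(21,-13)=4655 g(21,-11)=14364 g(21,-9)=33915 g(21,-7)=62016 g(21,-5)=87210 g(21,-3)=90440 g(21,-1)=58786
t=22: g(22,-22)=1 g(22,-20)=21 g(22,-18)=209 g(22,-16)=1309 g(22,-14)=5775 g(22,-12)=19019 g(22,-10)=48279 g(22,-8)=95931 g(22,-6)=149226 g(22,-4)=177650 g(22,-2)=149226 g(22,0)=58786
t=23: g(23,-23)=1 g(23,-21)=22 g(23,-19)=230 g(23,-17)=1518 g(23,-15)=7084 g(23,-13)=24794 g(23,-11)=67298 g(23,-9)=144210 g(23,-7)=245157 g(23,-5)=326876 g(23,-3)=326876 g(23,-1)=208012
t=24: g(24,-24)=1 g(24,-22)=23 g(24,-20)=252 g(24,-18)=1748 g(24,-16)=8602 g(24,-14)=31878 g(24,-12)=92092 g(24,-10)=211508 g(24,-8)=389367 g(24,-6)=572033 g(24,-4)=653752 g(24,-2)=534888 g(24,0)=208012
t=25: g(25,-25)=1 g(25,-23)=24 g(25,-21)=275 g(25,-19)=2000 g(25,-17)=10350 g(25,-15)=40480 g(25,-13)=123970 g(25,-11)=303600 g(25,-9)=600875 g(25,-7)=961400 g(25,-5)=1225785 g(25,-3)=1188640 g(25,-1)=742900
t=26: g(26,-26)=1 g(26,-24)=25 g(26,-22)=299 g(26,-20)=2275 g(26,-18)=12350 g(26,-16)=50830 g(26,-14)=164450 g(26,-12)=427570 g(26,-10)=904475 g(26,-8)=1562275 g(26,-6)=2187185 g(26,-4)=2414425 g(26,-2)=1931540 g(26,0)=742900
t=27: g(27,-27)=1 g(27,-25)=26 g(27,-23)=324 g(27,-21)=2574 g(27,-19)=14625 g(27,-17)=63180 g(27,-15)=215280 g(27,-13)=592020 g(27,-11)=1332045 g(27,-9)=2466750 g(27,-7)=3749460 g(27,-5)=4601610 g(27,-3)=4345965 g(27,-1)=2674440
t=28: g(28,-28)=1 g(28,-26)=27 g(28,-24)=350 g(28,-22)=2898 g(28,-20)=17199 g(28,-18)=77805 g(28,-16)=278460 g(28,-14)=807300 g(28,-12)=1924065 g(28,-10)=3798795 g(28,-8)=6216210 g(28,-6)=8351070 g(28,-4)=8947575 g(28,-2)=7020405 g(28,0)=2674440
t=29: g(29,-29)=1 g(29,-27)=28 g(29,-25)=377 g(29,-23)=3248 g(29,-21)=20097 g(29,-19)=95004 g(29,-17)=356265 g(29,-15)=1085760 g(29,-13)=2731365 g(29,-11)=5722860 g(29,-9)=10015005 g(29,-7)=14567280 g(29,-5)=17298645 g(29,-3)=15967980 g(29,-1)=9694845
Paths never hitting 1: Σ_s g(29,s) = 77558760
Paths hitting 1: 2^29 - 77558760 = 459312152
P = 459312152/536870912 = 57414019/67108864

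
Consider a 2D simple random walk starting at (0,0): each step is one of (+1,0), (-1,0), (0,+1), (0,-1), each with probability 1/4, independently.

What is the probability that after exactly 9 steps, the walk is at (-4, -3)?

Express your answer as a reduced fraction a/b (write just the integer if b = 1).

Let h be the number of horizontal steps (so 9-h are vertical). To end at (-4,-3) need (h-4)/2 right-steps and ((9-h)-3)/2 up-steps.
Sum over h with 4 ≤ h ≤ 6, h ≡ 0 (mod 2), 9-h ≡ 1 (mod 2):
h=4: C(9,4)·C(4,0)·C(5,1) = 126·1·5 = 630
h=6: C(9,6)·C(6,1)·C(3,0) = 84·6·1 = 504
Total favorable: 1134
Total paths: 4^9 = 262144
P = 1134/262144 = 567/131072

Answer: 567/131072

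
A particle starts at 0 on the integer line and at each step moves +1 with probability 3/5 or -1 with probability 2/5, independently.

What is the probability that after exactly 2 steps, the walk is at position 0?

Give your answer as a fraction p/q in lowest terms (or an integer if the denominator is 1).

Answer: 12/25

Derivation:
To be at 0 after 2 steps: need exactly 1 step of +1 and 1 of -1.
Number of such sequences: C(2,1) = 2
Each has probability (3/5)^1 · (2/5)^1 = 6/25
P = 2 · 6/25 = 12/25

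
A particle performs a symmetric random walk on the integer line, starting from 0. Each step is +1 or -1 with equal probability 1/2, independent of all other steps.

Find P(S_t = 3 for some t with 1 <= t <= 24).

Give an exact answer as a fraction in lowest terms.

Count via complement. Let g(t,s) = #length-t paths at position s with S_1..S_t all ≠ 3.
g(t,s) = g(t-1,s-1) + g(t-1,s+1) for s ≠ 3; g(t,3) = 0.
t=0: g(0,0)=1
t=1: g(1,-1)=1 g(1,1)=1
t=2: g(2,-2)=1 g(2,0)=2 g(2,2)=1
t=3: g(3,-3)=1 g(3,-1)=3 g(3,1)=3
t=4: g(4,-4)=1 g(4,-2)=4 g(4,0)=6 g(4,2)=3
t=5: g(5,-5)=1 g(5,-3)=5 g(5,-1)=10 g(5,1)=9
t=6: g(6,-6)=1 g(6,-4)=6 g(6,-2)=15 g(6,0)=19 g(6,2)=9
t=7: g(7,-7)=1 g(7,-5)=7 g(7,-3)=21 g(7,-1)=34 g(7,1)=28
t=8: g(8,-8)=1 g(8,-6)=8 g(8,-4)=28 g(8,-2)=55 g(8,0)=62 g(8,2)=28
t=9: g(9,-9)=1 g(9,-7)=9 g(9,-5)=36 g(9,-3)=83 g(9,-1)=117 g(9,1)=90
t=10: g(10,-10)=1 g(10,-8)=10 g(10,-6)=45 g(10,-4)=119 g(10,-2)=200 g(10,0)=207 g(10,2)=90
t=11: g(11,-11)=1 g(11,-9)=11 g(11,-7)=55 g(11,-5)=164 g(11,-3)=319 g(11,-1)=407 g(11,1)=297
t=12: g(12,-12)=1 g(12,-10)=12 g(12,-8)=66 g(12,-6)=219 g(12,-4)=483 g(12,-2)=726 g(12,0)=704 g(12,2)=297
t=13: g(13,-13)=1 g(13,-11)=13 g(13,-9)=78 g(13,-7)=285 g(13,-5)=702 g(13,-3)=1209 g(13,-1)=1430 g(13,1)=1001
t=14: g(14,-14)=1 g(14,-12)=14 g(14,-10)=91 g(14,-8)=363 g(14,-6)=987 g(14,-4)=1911 g(14,-2)=2639 g(14,0)=2431 g(14,2)=1001
t=15: g(15,-15)=1 g(15,-13)=15 g(15,-11)=105 g(15,-9)=454 g(15,-7)=1350 g(15,-5)=2898 g(15,-3)=4550 g(15,-1)=5070 g(15,1)=3432
t=16: g(16,-16)=1 g(16,-14)=16 g(16,-12)=120 g(16,-10)=559 g(16,-8)=1804 g(16,-6)=4248 g(16,-4)=7448 g(16,-2)=9620 g(16,0)=8502 g(16,2)=3432
t=17: g(17,-17)=1 g(17,-15)=17 g(17,-13)=136 g(17,-11)=679 g(17,-9)=2363 g(17,-7)=6052 g(17,-5)=11696 g(17,-3)=17068 g(17,-1)=18122 g(17,1)=11934
t=18: g(18,-18)=1 g(18,-16)=18 g(18,-14)=153 g(18,-12)=815 g(18,-10)=3042 g(18,-8)=8415 g(18,-6)=17748 g(18,-4)=28764 g(18,-2)=35190 g(18,0)=30056 g(18,2)=11934
t=19: g(19,-19)=1 g(19,-17)=19 g(19,-15)=171 g(19,-13)=968 g(19,-11)=3857 g(19,-9)=11457 g(19,-7)=26163 g(19,-5)=46512 g(19,-3)=63954 g(19,-1)=65246 g(19,1)=41990
t=20: g(20,-20)=1 g(20,-18)=20 g(20,-16)=190 g(20,-14)=1139 g(20,-12)=4825 g(20,-10)=15314 g(20,-8)=37620 g(20,-6)=72675 g(20,-4)=110466 g(20,-2)=129200 g(20,0)=107236 g(20,2)=41990
t=21: g(21,-21)=1 g(21,-19)=21 g(21,-17)=210 g(21,-15)=1329 g(21,-13)=5964 g(21,-11)=20139 g(21,-9)=52934 g(21,-7)=110295 g(21,-5)=183141 g(21,-3)=239666 g(21,-1)=236436 g(21,1)=149226
t=22: g(22,-22)=1 g(22,-20)=22 g(22,-18)=231 g(22,-16)=1539 g(22,-14)=7293 g(22,-12)=26103 g(22,-10)=73073 g(22,-8)=163229 g(22,-6)=293436 g(22,-4)=422807 g(22,-2)=476102 g(22,0)=385662 g(22,2)=149226
t=23: g(23,-23)=1 g(23,-21)=23 g(23,-19)=253 g(23,-17)=1770 g(23,-15)=8832 g(23,-13)=33396 g(23,-11)=99176 g(23,-9)=236302 g(23,-7)=456665 g(23,-5)=716243 g(23,-3)=898909 g(23,-1)=861764 g(23,1)=534888
t=24: g(24,-24)=1 g(24,-22)=24 g(24,-20)=276 g(24,-18)=2023 g(24,-16)=10602 g(24,-14)=42228 g(24,-12)=132572 g(24,-10)=335478 g(24,-8)=692967 g(24,-6)=1172908 g(24,-4)=1615152 g(24,-2)=1760673 g(24,0)=1396652 g(24,2)=534888
Paths never hitting 3: Σ_s g(24,s) = 7696444
Paths hitting 3: 2^24 - 7696444 = 9080772
P = 9080772/16777216 = 2270193/4194304

Answer: 2270193/4194304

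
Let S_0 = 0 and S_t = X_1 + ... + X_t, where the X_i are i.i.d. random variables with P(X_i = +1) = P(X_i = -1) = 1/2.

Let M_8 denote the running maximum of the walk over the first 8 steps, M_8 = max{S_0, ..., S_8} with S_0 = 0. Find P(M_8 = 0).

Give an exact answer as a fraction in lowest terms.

Answer: 35/128

Derivation:
Let M_8 = max(S_0,...,S_8). Use the reflection principle: for j ≥ 1, #{paths with M_8 ≥ j} = #{S_8 ≥ j} + #{S_8 ≥ j+1}.
P(M_8 ≥ 0) = 1 since S_0 = 0, so #{M_8 ≥ 0} = 256.
#{M_8 ≥ 1} = #{S_8 ≥ 1} + #{S_8 ≥ 2} = 93 + 93 = 186.
#{M_8 = 0} = 256 - 186 = 70.
P(M_8 = 0) = 70/256 = 35/128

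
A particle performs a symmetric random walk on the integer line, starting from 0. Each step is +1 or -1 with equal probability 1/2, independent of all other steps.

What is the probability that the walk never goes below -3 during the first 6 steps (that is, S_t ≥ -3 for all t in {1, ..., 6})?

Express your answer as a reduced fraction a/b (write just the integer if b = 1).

Let f(t,s) = #length-t paths at position s with S_1..S_t all ≥ -3.
f(t,s) = f(t-1,s-1) + f(t-1,s+1) for s ≥ -3; f(t,s) = 0 for s < -3.
t=0: f(0,0)=1
t=1: f(1,-1)=1 f(1,1)=1
t=2: f(2,-2)=1 f(2,0)=2 f(2,2)=1
t=3: f(3,-3)=1 f(3,-1)=3 f(3,1)=3 f(3,3)=1
t=4: f(4,-2)=4 f(4,0)=6 f(4,2)=4 f(4,4)=1
t=5: f(5,-3)=4 f(5,-1)=10 f(5,1)=10 f(5,3)=5 f(5,5)=1
t=6: f(6,-2)=14 f(6,0)=20 f(6,2)=15 f(6,4)=6 f(6,6)=1
Σ_s f(6,s) = 56
P = 56/64 = 7/8

Answer: 7/8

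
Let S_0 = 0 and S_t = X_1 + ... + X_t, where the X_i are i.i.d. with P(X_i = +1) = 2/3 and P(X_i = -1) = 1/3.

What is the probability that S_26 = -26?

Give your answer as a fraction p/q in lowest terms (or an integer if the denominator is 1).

To reach position -26 after 26 steps: need 0 steps of +1 and 26 steps of -1.
Number of such sequences: C(26,0) = 1
Each has probability (2/3)^0 · (1/3)^26 = 1/2541865828329
P = 1 · 1/2541865828329 = 1/2541865828329

Answer: 1/2541865828329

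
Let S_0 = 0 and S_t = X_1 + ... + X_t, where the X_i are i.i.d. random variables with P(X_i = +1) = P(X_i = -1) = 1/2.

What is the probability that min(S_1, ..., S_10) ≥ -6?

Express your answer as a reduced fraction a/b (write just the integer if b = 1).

Let f(t,s) = #length-t paths at position s with S_1..S_t all ≥ -6.
f(t,s) = f(t-1,s-1) + f(t-1,s+1) for s ≥ -6; f(t,s) = 0 for s < -6.
t=0: f(0,0)=1
t=1: f(1,-1)=1 f(1,1)=1
t=2: f(2,-2)=1 f(2,0)=2 f(2,2)=1
t=3: f(3,-3)=1 f(3,-1)=3 f(3,1)=3 f(3,3)=1
t=4: f(4,-4)=1 f(4,-2)=4 f(4,0)=6 f(4,2)=4 f(4,4)=1
t=5: f(5,-5)=1 f(5,-3)=5 f(5,-1)=10 f(5,1)=10 f(5,3)=5 f(5,5)=1
t=6: f(6,-6)=1 f(6,-4)=6 f(6,-2)=15 f(6,0)=20 f(6,2)=15 f(6,4)=6 f(6,6)=1
t=7: f(7,-5)=7 f(7,-3)=21 f(7,-1)=35 f(7,1)=35 f(7,3)=21 f(7,5)=7 f(7,7)=1
t=8: f(8,-6)=7 f(8,-4)=28 f(8,-2)=56 f(8,0)=70 f(8,2)=56 f(8,4)=28 f(8,6)=8 f(8,8)=1
t=9: f(9,-5)=35 f(9,-3)=84 f(9,-1)=126 f(9,1)=126 f(9,3)=84 f(9,5)=36 f(9,7)=9 f(9,9)=1
t=10: f(10,-6)=35 f(10,-4)=119 f(10,-2)=210 f(10,0)=252 f(10,2)=210 f(10,4)=120 f(10,6)=45 f(10,8)=10 f(10,10)=1
Σ_s f(10,s) = 1002
P = 1002/1024 = 501/512

Answer: 501/512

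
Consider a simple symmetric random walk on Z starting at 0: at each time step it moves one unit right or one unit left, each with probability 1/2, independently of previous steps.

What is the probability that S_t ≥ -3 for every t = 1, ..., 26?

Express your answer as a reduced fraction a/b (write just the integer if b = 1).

Answer: 2340135/4194304

Derivation:
Let f(t,s) = #length-t paths at position s with S_1..S_t all ≥ -3.
f(t,s) = f(t-1,s-1) + f(t-1,s+1) for s ≥ -3; f(t,s) = 0 for s < -3.
t=0: f(0,0)=1
t=1: f(1,-1)=1 f(1,1)=1
t=2: f(2,-2)=1 f(2,0)=2 f(2,2)=1
t=3: f(3,-3)=1 f(3,-1)=3 f(3,1)=3 f(3,3)=1
t=4: f(4,-2)=4 f(4,0)=6 f(4,2)=4 f(4,4)=1
t=5: f(5,-3)=4 f(5,-1)=10 f(5,1)=10 f(5,3)=5 f(5,5)=1
t=6: f(6,-2)=14 f(6,0)=20 f(6,2)=15 f(6,4)=6 f(6,6)=1
t=7: f(7,-3)=14 f(7,-1)=34 f(7,1)=35 f(7,3)=21 f(7,5)=7 f(7,7)=1
t=8: f(8,-2)=48 f(8,0)=69 f(8,2)=56 f(8,4)=28 f(8,6)=8 f(8,8)=1
t=9: f(9,-3)=48 f(9,-1)=117 f(9,1)=125 f(9,3)=84 f(9,5)=36 f(9,7)=9 f(9,9)=1
t=10: f(10,-2)=165 f(10,0)=242 f(10,2)=209 f(10,4)=120 f(10,6)=45 f(10,8)=10 f(10,10)=1
t=11: f(11,-3)=165 f(11,-1)=407 f(11,1)=451 f(11,3)=329 f(11,5)=165 f(11,7)=55 f(11,9)=11 f(11,11)=1
t=12: f(12,-2)=572 f(12,0)=858 f(12,2)=780 f(12,4)=494 f(12,6)=220 f(12,8)=66 f(12,10)=12 f(12,12)=1
t=13: f(13,-3)=572 f(13,-1)=1430 f(13,1)=1638 f(13,3)=1274 f(13,5)=714 f(13,7)=286 f(13,9)=78 f(13,11)=13 f(13,13)=1
t=14: f(14,-2)=2002 f(14,0)=3068 f(14,2)=2912 f(14,4)=1988 f(14,6)=1000 f(14,8)=364 f(14,10)=91 f(14,12)=14 f(14,14)=1
t=15: f(15,-3)=2002 f(15,-1)=5070 f(15,1)=5980 f(15,3)=4900 f(15,5)=2988 f(15,7)=1364 f(15,9)=455 f(15,11)=105 f(15,13)=15 f(15,15)=1
t=16: f(16,-2)=7072 f(16,0)=11050 f(16,2)=10880 f(16,4)=7888 f(16,6)=4352 f(16,8)=1819 f(16,10)=560 f(16,12)=120 f(16,14)=16 f(16,16)=1
t=17: f(17,-3)=7072 f(17,-1)=18122 f(17,1)=21930 f(17,3)=18768 f(17,5)=12240 f(17,7)=6171 f(17,9)=2379 f(17,11)=680 f(17,13)=136 f(17,15)=17 f(17,17)=1
t=18: f(18,-2)=25194 f(18,0)=40052 f(18,2)=40698 f(18,4)=31008 f(18,6)=18411 f(18,8)=8550 f(18,10)=3059 f(18,12)=816 f(18,14)=153 f(18,16)=18 f(18,18)=1
t=19: f(19,-3)=25194 f(19,-1)=65246 f(19,1)=80750 f(19,3)=71706 f(19,5)=49419 f(19,7)=26961 f(19,9)=11609 f(19,11)=3875 f(19,13)=969 f(19,15)=171 f(19,17)=19 f(19,19)=1
t=20: f(20,-2)=90440 f(20,0)=145996 f(20,2)=152456 f(20,4)=121125 f(20,6)=76380 f(20,8)=38570 f(20,10)=15484 f(20,12)=4844 f(20,14)=1140 f(20,16)=190 f(20,18)=20 f(20,20)=1
t=21: f(21,-3)=90440 f(21,-1)=236436 f(21,1)=298452 f(21,3)=273581 f(21,5)=197505 f(21,7)=114950 f(21,9)=54054 f(21,11)=20328 f(21,13)=5984 f(21,15)=1330 f(21,17)=210 f(21,19)=21 f(21,21)=1
t=22: f(22,-2)=326876 f(22,0)=534888 f(22,2)=572033 f(22,4)=471086 f(22,6)=312455 f(22,8)=169004 f(22,10)=74382 f(22,12)=26312 f(22,14)=7314 f(22,16)=1540 f(22,18)=231 f(22,20)=22 f(22,22)=1
t=23: f(23,-3)=326876 f(23,-1)=861764 f(23,1)=1106921 f(23,3)=1043119 f(23,5)=783541 f(23,7)=481459 f(23,9)=243386 f(23,11)=100694 f(23,13)=33626 f(23,15)=8854 f(23,17)=1771 f(23,19)=253 f(23,21)=23 f(23,23)=1
t=24: f(24,-2)=1188640 f(24,0)=1968685 f(24,2)=2150040 f(24,4)=1826660 f(24,6)=1265000 f(24,8)=724845 f(24,10)=344080 f(24,12)=134320 f(24,14)=42480 f(24,16)=10625 f(24,18)=2024 f(24,20)=276 f(24,22)=24 f(24,24)=1
t=25: f(25,-3)=1188640 f(25,-1)=3157325 f(25,1)=4118725 f(25,3)=3976700 f(25,5)=3091660 f(25,7)=1989845 f(25,9)=1068925 f(25,11)=478400 f(25,13)=176800 f(25,15)=53105 f(25,17)=12649 f(25,19)=2300 f(25,21)=300 f(25,23)=25 f(25,25)=1
t=26: f(26,-2)=4345965 f(26,0)=7276050 f(26,2)=8095425 f(26,4)=7068360 f(26,6)=5081505 f(26,8)=3058770 f(26,10)=1547325 f(26,12)=655200 f(26,14)=229905 f(26,16)=65754 f(26,18)=14949 f(26,20)=2600 f(26,22)=325 f(26,24)=26 f(26,26)=1
Σ_s f(26,s) = 37442160
P = 37442160/67108864 = 2340135/4194304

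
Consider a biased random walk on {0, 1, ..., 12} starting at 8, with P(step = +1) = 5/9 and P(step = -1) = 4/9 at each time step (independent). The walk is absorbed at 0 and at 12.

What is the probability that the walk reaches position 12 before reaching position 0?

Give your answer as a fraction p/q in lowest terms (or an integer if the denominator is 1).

Answer: 550625/616161

Derivation:
Biased walk: p = 5/9, q = 4/9, r = q/p = 4/5
Gambler's ruin: P(hit 12 before 0 | start at 8) = (1 - r^a)/(1 - r^N)
r^8 = 65536/390625; r^12 = 16777216/244140625
P = (1 - 65536/390625) / (1 - 16777216/244140625) = 325089/390625 / 227363409/244140625 = 550625/616161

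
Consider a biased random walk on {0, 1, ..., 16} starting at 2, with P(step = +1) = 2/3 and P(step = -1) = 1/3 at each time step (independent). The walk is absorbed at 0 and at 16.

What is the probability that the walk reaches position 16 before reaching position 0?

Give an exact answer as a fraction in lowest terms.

Biased walk: p = 2/3, q = 1/3, r = q/p = 1/2
Gambler's ruin: P(hit 16 before 0 | start at 2) = (1 - r^a)/(1 - r^N)
r^2 = 1/4; r^16 = 1/65536
P = (1 - 1/4) / (1 - 1/65536) = 3/4 / 65535/65536 = 16384/21845

Answer: 16384/21845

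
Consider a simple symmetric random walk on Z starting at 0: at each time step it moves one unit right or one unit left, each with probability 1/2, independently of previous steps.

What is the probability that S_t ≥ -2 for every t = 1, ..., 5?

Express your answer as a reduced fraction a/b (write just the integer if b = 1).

Answer: 25/32

Derivation:
Let f(t,s) = #length-t paths at position s with S_1..S_t all ≥ -2.
f(t,s) = f(t-1,s-1) + f(t-1,s+1) for s ≥ -2; f(t,s) = 0 for s < -2.
t=0: f(0,0)=1
t=1: f(1,-1)=1 f(1,1)=1
t=2: f(2,-2)=1 f(2,0)=2 f(2,2)=1
t=3: f(3,-1)=3 f(3,1)=3 f(3,3)=1
t=4: f(4,-2)=3 f(4,0)=6 f(4,2)=4 f(4,4)=1
t=5: f(5,-1)=9 f(5,1)=10 f(5,3)=5 f(5,5)=1
Σ_s f(5,s) = 25
P = 25/32 = 25/32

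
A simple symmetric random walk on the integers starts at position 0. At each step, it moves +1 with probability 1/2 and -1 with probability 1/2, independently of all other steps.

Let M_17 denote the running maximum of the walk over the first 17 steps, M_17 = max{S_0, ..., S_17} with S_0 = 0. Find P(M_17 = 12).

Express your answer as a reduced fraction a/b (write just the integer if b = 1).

Answer: 17/16384

Derivation:
Let M_17 = max(S_0,...,S_17). Use the reflection principle: for j ≥ 1, #{paths with M_17 ≥ j} = #{S_17 ≥ j} + #{S_17 ≥ j+1}.
By reflection, #{M_17 ≥ 12} = #{S_17 ≥ 12} + #{S_17 ≥ 13} = 154 + 154 = 308.
#{M_17 ≥ 13} = #{S_17 ≥ 13} + #{S_17 ≥ 14} = 154 + 18 = 172.
#{M_17 = 12} = 308 - 172 = 136.
P(M_17 = 12) = 136/131072 = 17/16384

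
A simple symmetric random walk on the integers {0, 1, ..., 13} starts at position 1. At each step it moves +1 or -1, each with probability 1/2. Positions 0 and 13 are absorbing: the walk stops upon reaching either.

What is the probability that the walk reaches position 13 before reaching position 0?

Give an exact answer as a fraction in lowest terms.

Symmetric walk (p = 1/2): the harmonic-function argument gives P(hit 13 before 0 | start at 1) = a/N.
P = 1/13 = 1/13

Answer: 1/13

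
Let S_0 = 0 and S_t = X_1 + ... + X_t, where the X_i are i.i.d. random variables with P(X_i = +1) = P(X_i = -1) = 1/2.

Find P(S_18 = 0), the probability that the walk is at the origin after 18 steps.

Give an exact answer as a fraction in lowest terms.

To return to 0 after 18 steps: need exactly 9 steps of +1 and 9 of -1.
Favorable paths: C(18,9) = 48620
Total paths: 2^18 = 262144
P = 48620/262144 = 12155/65536

Answer: 12155/65536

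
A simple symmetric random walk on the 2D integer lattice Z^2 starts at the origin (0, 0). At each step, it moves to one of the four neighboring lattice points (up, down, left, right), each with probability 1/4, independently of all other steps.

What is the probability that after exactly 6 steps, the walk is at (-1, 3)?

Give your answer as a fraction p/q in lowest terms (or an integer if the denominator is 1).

Let h be the number of horizontal steps (so 6-h are vertical). To end at (-1,3) need (h-1)/2 right-steps and ((6-h)+3)/2 up-steps.
Sum over h with 1 ≤ h ≤ 3, h ≡ 1 (mod 2), 6-h ≡ 1 (mod 2):
h=1: C(6,1)·C(1,0)·C(5,4) = 6·1·5 = 30
h=3: C(6,3)·C(3,1)·C(3,3) = 20·3·1 = 60
Total favorable: 90
Total paths: 4^6 = 4096
P = 90/4096 = 45/2048

Answer: 45/2048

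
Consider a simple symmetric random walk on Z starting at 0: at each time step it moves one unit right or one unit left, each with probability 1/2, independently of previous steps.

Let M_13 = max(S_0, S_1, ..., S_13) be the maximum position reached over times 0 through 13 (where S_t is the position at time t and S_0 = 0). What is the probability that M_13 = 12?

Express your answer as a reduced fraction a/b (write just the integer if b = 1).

Let M_13 = max(S_0,...,S_13). Use the reflection principle: for j ≥ 1, #{paths with M_13 ≥ j} = #{S_13 ≥ j} + #{S_13 ≥ j+1}.
By reflection, #{M_13 ≥ 12} = #{S_13 ≥ 12} + #{S_13 ≥ 13} = 1 + 1 = 2.
#{M_13 ≥ 13} = #{S_13 ≥ 13} + #{S_13 ≥ 14} = 1 + 0 = 1.
#{M_13 = 12} = 2 - 1 = 1.
P(M_13 = 12) = 1/8192 = 1/8192

Answer: 1/8192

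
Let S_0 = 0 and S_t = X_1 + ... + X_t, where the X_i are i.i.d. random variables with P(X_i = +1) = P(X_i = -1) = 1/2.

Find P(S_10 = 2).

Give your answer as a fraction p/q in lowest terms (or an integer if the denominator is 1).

To reach position 2 after 10 steps: need 6 steps of +1 and 4 of -1.
Favorable paths: C(10,6) = 210
Total paths: 2^10 = 1024
P = 210/1024 = 105/512

Answer: 105/512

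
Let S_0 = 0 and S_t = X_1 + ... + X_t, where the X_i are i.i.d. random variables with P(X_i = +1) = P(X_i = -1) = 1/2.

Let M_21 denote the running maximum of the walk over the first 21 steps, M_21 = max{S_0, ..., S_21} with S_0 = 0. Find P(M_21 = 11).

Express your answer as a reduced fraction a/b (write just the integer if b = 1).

Answer: 20349/2097152

Derivation:
Let M_21 = max(S_0,...,S_21). Use the reflection principle: for j ≥ 1, #{paths with M_21 ≥ j} = #{S_21 ≥ j} + #{S_21 ≥ j+1}.
By reflection, #{M_21 ≥ 11} = #{S_21 ≥ 11} + #{S_21 ≥ 12} = 27896 + 7547 = 35443.
#{M_21 ≥ 12} = #{S_21 ≥ 12} + #{S_21 ≥ 13} = 7547 + 7547 = 15094.
#{M_21 = 11} = 35443 - 15094 = 20349.
P(M_21 = 11) = 20349/2097152 = 20349/2097152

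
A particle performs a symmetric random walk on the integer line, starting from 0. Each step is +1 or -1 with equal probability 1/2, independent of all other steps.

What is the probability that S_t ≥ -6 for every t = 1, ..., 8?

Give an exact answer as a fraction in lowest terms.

Answer: 127/128

Derivation:
Let f(t,s) = #length-t paths at position s with S_1..S_t all ≥ -6.
f(t,s) = f(t-1,s-1) + f(t-1,s+1) for s ≥ -6; f(t,s) = 0 for s < -6.
t=0: f(0,0)=1
t=1: f(1,-1)=1 f(1,1)=1
t=2: f(2,-2)=1 f(2,0)=2 f(2,2)=1
t=3: f(3,-3)=1 f(3,-1)=3 f(3,1)=3 f(3,3)=1
t=4: f(4,-4)=1 f(4,-2)=4 f(4,0)=6 f(4,2)=4 f(4,4)=1
t=5: f(5,-5)=1 f(5,-3)=5 f(5,-1)=10 f(5,1)=10 f(5,3)=5 f(5,5)=1
t=6: f(6,-6)=1 f(6,-4)=6 f(6,-2)=15 f(6,0)=20 f(6,2)=15 f(6,4)=6 f(6,6)=1
t=7: f(7,-5)=7 f(7,-3)=21 f(7,-1)=35 f(7,1)=35 f(7,3)=21 f(7,5)=7 f(7,7)=1
t=8: f(8,-6)=7 f(8,-4)=28 f(8,-2)=56 f(8,0)=70 f(8,2)=56 f(8,4)=28 f(8,6)=8 f(8,8)=1
Σ_s f(8,s) = 254
P = 254/256 = 127/128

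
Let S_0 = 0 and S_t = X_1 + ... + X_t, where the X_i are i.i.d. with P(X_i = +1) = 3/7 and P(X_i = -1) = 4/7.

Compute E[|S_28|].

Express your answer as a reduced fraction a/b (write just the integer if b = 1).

S_28 takes values m ≡ 0 (mod 2) with |m| ≤ 28; P(S_28=m) = C(28,(28+m)/2) · (3/7)^((28+m)/2) · (4/7)^((28-m)/2).
Distribution: P(S=-28)=72057594037927936/459986536544739960976801, P(S=-26)=216172782113783808/65712362363534280139543, P(S=-24)=2188749418902061056/65712362363534280139543, P(S=-22)=14226871222863396864/65712362363534280139543, P(S=-20)=66688458857172172800/65712362363534280139543, P(S=-18)=240078451885819822080/65712362363534280139543, P(S=-16)=690225549171731988480/65712362363534280139543, P(S=-14)=11388721561333577809920/459986536544739960976801, P(S=-12)=3203077939125068759040/65712362363534280139543, P(S=-10)=5338463231875114598400/65712362363534280139543, P(S=-8)=7607310105422038302720/65712362363534280139543, P(S=-6)=9336244220290683371520/65712362363534280139543, P(S=-4)=9919759484058851082240/65712362363534280139543, P(S=-2)=9156701062208170229760/65712362363534280139543, P(S=0)=51506443474920957542400/459986536544739960976801, P(S=2)=5150644347492095754240/65712362363534280139543, P(S=4)=3138673899252995850240/65712362363534280139543, P(S=6)=1661650887839821332480/65712362363534280139543, P(S=8)=761589990259918110720/65712362363534280139543, P(S=10)=300627627734178201600/65712362363534280139543, P(S=12)=101461824360285143040/65712362363534280139543, P(S=14)=202923648720570286080/459986536544739960976801, P(S=16)=6917851660928532480/65712362363534280139543, P(S=18)=1353492716268625920/65712362363534280139543, P(S=20)=211483236916972800/65712362363534280139543, P(S=22)=25377988430036736/65712362363534280139543, P(S=24)=2196172075676256/65712362363534280139543, P(S=26)=122009559759792/65712362363534280139543, P(S=28)=22876792454961/459986536544739960976801
E[|S_28|] = Σ_m |m|·P(S_28=m) = 350225784366252768457636/65712362363534280139543

Answer: 350225784366252768457636/65712362363534280139543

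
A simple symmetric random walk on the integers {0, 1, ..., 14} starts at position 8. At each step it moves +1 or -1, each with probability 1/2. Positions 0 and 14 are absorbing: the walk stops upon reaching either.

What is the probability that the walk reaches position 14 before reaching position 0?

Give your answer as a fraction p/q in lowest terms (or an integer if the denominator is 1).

Symmetric walk (p = 1/2): the harmonic-function argument gives P(hit 14 before 0 | start at 8) = a/N.
P = 8/14 = 4/7

Answer: 4/7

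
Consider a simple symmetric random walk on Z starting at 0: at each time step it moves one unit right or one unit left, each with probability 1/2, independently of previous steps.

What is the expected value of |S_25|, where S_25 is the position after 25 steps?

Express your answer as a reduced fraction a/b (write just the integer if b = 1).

S_25 takes values m ≡ 1 (mod 2) with |m| ≤ 25; P(S_25=m) = C(25,(25+m)/2)/2^25.
Total paths: 2^25 = 33554432
Distribution: P(S=-25)=1/33554432, P(S=-23)=25/33554432, P(S=-21)=300/33554432, P(S=-19)=2300/33554432, P(S=-17)=12650/33554432, P(S=-15)=53130/33554432, P(S=-13)=177100/33554432, P(S=-11)=480700/33554432, P(S=-9)=1081575/33554432, P(S=-7)=2042975/33554432, P(S=-5)=3268760/33554432, P(S=-3)=4457400/33554432, P(S=-1)=5200300/33554432, P(S=1)=5200300/33554432, P(S=3)=4457400/33554432, P(S=5)=3268760/33554432, P(S=7)=2042975/33554432, P(S=9)=1081575/33554432, P(S=11)=480700/33554432, P(S=13)=177100/33554432, P(S=15)=53130/33554432, P(S=17)=12650/33554432, P(S=19)=2300/33554432, P(S=21)=300/33554432, P(S=23)=25/33554432, P(S=25)=1/33554432
E[|S_25|] = Σ_m |m|·P(S_25=m) = 135207800/33554432 = 16900975/4194304

Answer: 16900975/4194304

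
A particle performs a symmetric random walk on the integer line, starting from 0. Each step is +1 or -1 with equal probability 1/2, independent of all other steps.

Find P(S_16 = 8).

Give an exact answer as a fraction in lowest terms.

To reach position 8 after 16 steps: need 12 steps of +1 and 4 of -1.
Favorable paths: C(16,12) = 1820
Total paths: 2^16 = 65536
P = 1820/65536 = 455/16384

Answer: 455/16384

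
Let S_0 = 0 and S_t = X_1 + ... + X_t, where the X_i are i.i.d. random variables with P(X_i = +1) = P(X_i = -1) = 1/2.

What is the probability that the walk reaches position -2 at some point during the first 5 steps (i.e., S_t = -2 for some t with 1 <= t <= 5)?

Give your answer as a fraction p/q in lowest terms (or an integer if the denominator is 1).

Count via complement. Let g(t,s) = #length-t paths at position s with S_1..S_t all ≠ -2.
g(t,s) = g(t-1,s-1) + g(t-1,s+1) for s ≠ -2; g(t,-2) = 0.
t=0: g(0,0)=1
t=1: g(1,-1)=1 g(1,1)=1
t=2: g(2,0)=2 g(2,2)=1
t=3: g(3,-1)=2 g(3,1)=3 g(3,3)=1
t=4: g(4,0)=5 g(4,2)=4 g(4,4)=1
t=5: g(5,-1)=5 g(5,1)=9 g(5,3)=5 g(5,5)=1
Paths never hitting -2: Σ_s g(5,s) = 20
Paths hitting -2: 2^5 - 20 = 12
P = 12/32 = 3/8

Answer: 3/8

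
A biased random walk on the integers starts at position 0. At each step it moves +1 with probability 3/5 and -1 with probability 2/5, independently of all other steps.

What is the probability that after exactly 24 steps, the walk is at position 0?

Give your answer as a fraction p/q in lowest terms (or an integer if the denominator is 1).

To be at 0 after 24 steps: need exactly 12 steps of +1 and 12 of -1.
Number of such sequences: C(24,12) = 2704156
Each has probability (3/5)^12 · (2/5)^12 = 2176782336/59604644775390625
P = 2704156 · 2176782336/59604644775390625 = 5886359014588416/59604644775390625

Answer: 5886359014588416/59604644775390625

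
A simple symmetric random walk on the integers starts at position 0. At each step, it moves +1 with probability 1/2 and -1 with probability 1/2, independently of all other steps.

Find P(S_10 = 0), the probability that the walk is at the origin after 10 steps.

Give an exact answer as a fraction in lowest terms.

Answer: 63/256

Derivation:
To return to 0 after 10 steps: need exactly 5 steps of +1 and 5 of -1.
Favorable paths: C(10,5) = 252
Total paths: 2^10 = 1024
P = 252/1024 = 63/256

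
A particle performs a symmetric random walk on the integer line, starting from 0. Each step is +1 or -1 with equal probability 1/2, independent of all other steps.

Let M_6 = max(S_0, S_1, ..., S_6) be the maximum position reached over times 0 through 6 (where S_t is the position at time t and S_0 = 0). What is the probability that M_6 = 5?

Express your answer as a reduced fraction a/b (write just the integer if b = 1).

Answer: 1/64

Derivation:
Let M_6 = max(S_0,...,S_6). Use the reflection principle: for j ≥ 1, #{paths with M_6 ≥ j} = #{S_6 ≥ j} + #{S_6 ≥ j+1}.
By reflection, #{M_6 ≥ 5} = #{S_6 ≥ 5} + #{S_6 ≥ 6} = 1 + 1 = 2.
#{M_6 ≥ 6} = #{S_6 ≥ 6} + #{S_6 ≥ 7} = 1 + 0 = 1.
#{M_6 = 5} = 2 - 1 = 1.
P(M_6 = 5) = 1/64 = 1/64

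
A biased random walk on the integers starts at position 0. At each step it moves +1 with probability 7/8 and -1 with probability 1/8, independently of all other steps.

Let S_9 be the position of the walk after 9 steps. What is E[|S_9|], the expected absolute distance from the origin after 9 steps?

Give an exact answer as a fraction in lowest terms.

S_9 takes values m ≡ 1 (mod 2) with |m| ≤ 9; P(S_9=m) = C(9,(9+m)/2) · (7/8)^((9+m)/2) · (1/8)^((9-m)/2).
Distribution: P(S=-9)=1/134217728, P(S=-7)=63/134217728, P(S=-5)=441/33554432, P(S=-3)=7203/33554432, P(S=-1)=151263/67108864, P(S=1)=1058841/67108864, P(S=3)=2470629/33554432, P(S=5)=7411887/33554432, P(S=7)=51883209/134217728, P(S=9)=40353607/134217728
E[|S_9|] = Σ_m |m|·P(S_9=m) = 56672883/8388608

Answer: 56672883/8388608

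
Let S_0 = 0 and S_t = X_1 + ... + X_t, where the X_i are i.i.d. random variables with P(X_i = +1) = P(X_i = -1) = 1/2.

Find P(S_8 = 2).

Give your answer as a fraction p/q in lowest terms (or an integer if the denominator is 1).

Answer: 7/32

Derivation:
To reach position 2 after 8 steps: need 5 steps of +1 and 3 of -1.
Favorable paths: C(8,5) = 56
Total paths: 2^8 = 256
P = 56/256 = 7/32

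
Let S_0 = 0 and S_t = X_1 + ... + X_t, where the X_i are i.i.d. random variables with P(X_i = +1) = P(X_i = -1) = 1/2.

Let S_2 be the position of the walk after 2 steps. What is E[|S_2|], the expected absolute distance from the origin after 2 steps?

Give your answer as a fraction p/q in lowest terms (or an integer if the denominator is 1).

Answer: 1

Derivation:
S_2 takes values m ≡ 0 (mod 2) with |m| ≤ 2; P(S_2=m) = C(2,(2+m)/2)/2^2.
Total paths: 2^2 = 4
Distribution: P(S=-2)=1/4, P(S=0)=2/4, P(S=2)=1/4
E[|S_2|] = Σ_m |m|·P(S_2=m) = 4/4 = 1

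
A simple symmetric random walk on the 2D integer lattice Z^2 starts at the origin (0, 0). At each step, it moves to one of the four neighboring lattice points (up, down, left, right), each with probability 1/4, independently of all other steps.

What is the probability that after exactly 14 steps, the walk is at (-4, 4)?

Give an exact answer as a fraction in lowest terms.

Answer: 39039/8388608

Derivation:
Let h be the number of horizontal steps (so 14-h are vertical). To end at (-4,4) need (h-4)/2 right-steps and ((14-h)+4)/2 up-steps.
Sum over h with 4 ≤ h ≤ 10, h ≡ 0 (mod 2), 14-h ≡ 0 (mod 2):
h=4: C(14,4)·C(4,0)·C(10,7) = 1001·1·120 = 120120
h=6: C(14,6)·C(6,1)·C(8,6) = 3003·6·28 = 504504
h=8: C(14,8)·C(8,2)·C(6,5) = 3003·28·6 = 504504
h=10: C(14,10)·C(10,3)·C(4,4) = 1001·120·1 = 120120
Total favorable: 1249248
Total paths: 4^14 = 268435456
P = 1249248/268435456 = 39039/8388608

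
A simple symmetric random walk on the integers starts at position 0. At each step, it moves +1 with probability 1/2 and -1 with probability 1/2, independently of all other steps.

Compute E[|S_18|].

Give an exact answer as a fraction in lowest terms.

S_18 takes values m ≡ 0 (mod 2) with |m| ≤ 18; P(S_18=m) = C(18,(18+m)/2)/2^18.
Total paths: 2^18 = 262144
Distribution: P(S=-18)=1/262144, P(S=-16)=18/262144, P(S=-14)=153/262144, P(S=-12)=816/262144, P(S=-10)=3060/262144, P(S=-8)=8568/262144, P(S=-6)=18564/262144, P(S=-4)=31824/262144, P(S=-2)=43758/262144, P(S=0)=48620/262144, P(S=2)=43758/262144, P(S=4)=31824/262144, P(S=6)=18564/262144, P(S=8)=8568/262144, P(S=10)=3060/262144, P(S=12)=816/262144, P(S=14)=153/262144, P(S=16)=18/262144, P(S=18)=1/262144
E[|S_18|] = Σ_m |m|·P(S_18=m) = 875160/262144 = 109395/32768

Answer: 109395/32768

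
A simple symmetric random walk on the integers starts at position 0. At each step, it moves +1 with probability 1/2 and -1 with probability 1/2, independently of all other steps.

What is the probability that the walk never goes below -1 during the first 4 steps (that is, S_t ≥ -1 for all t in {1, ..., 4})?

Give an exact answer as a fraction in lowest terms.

Let f(t,s) = #length-t paths at position s with S_1..S_t all ≥ -1.
f(t,s) = f(t-1,s-1) + f(t-1,s+1) for s ≥ -1; f(t,s) = 0 for s < -1.
t=0: f(0,0)=1
t=1: f(1,-1)=1 f(1,1)=1
t=2: f(2,0)=2 f(2,2)=1
t=3: f(3,-1)=2 f(3,1)=3 f(3,3)=1
t=4: f(4,0)=5 f(4,2)=4 f(4,4)=1
Σ_s f(4,s) = 10
P = 10/16 = 5/8

Answer: 5/8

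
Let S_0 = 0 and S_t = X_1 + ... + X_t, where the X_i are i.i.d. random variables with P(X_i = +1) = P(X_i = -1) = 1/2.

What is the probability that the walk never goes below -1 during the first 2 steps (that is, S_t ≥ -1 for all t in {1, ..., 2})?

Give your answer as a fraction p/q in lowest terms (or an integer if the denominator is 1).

Let f(t,s) = #length-t paths at position s with S_1..S_t all ≥ -1.
f(t,s) = f(t-1,s-1) + f(t-1,s+1) for s ≥ -1; f(t,s) = 0 for s < -1.
t=0: f(0,0)=1
t=1: f(1,-1)=1 f(1,1)=1
t=2: f(2,0)=2 f(2,2)=1
Σ_s f(2,s) = 3
P = 3/4 = 3/4

Answer: 3/4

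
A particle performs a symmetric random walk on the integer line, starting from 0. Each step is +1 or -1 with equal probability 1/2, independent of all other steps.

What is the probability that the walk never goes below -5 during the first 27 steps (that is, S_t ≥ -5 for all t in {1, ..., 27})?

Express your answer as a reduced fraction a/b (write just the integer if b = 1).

Answer: 50480055/67108864

Derivation:
Let f(t,s) = #length-t paths at position s with S_1..S_t all ≥ -5.
f(t,s) = f(t-1,s-1) + f(t-1,s+1) for s ≥ -5; f(t,s) = 0 for s < -5.
t=0: f(0,0)=1
t=1: f(1,-1)=1 f(1,1)=1
t=2: f(2,-2)=1 f(2,0)=2 f(2,2)=1
t=3: f(3,-3)=1 f(3,-1)=3 f(3,1)=3 f(3,3)=1
t=4: f(4,-4)=1 f(4,-2)=4 f(4,0)=6 f(4,2)=4 f(4,4)=1
t=5: f(5,-5)=1 f(5,-3)=5 f(5,-1)=10 f(5,1)=10 f(5,3)=5 f(5,5)=1
t=6: f(6,-4)=6 f(6,-2)=15 f(6,0)=20 f(6,2)=15 f(6,4)=6 f(6,6)=1
t=7: f(7,-5)=6 f(7,-3)=21 f(7,-1)=35 f(7,1)=35 f(7,3)=21 f(7,5)=7 f(7,7)=1
t=8: f(8,-4)=27 f(8,-2)=56 f(8,0)=70 f(8,2)=56 f(8,4)=28 f(8,6)=8 f(8,8)=1
t=9: f(9,-5)=27 f(9,-3)=83 f(9,-1)=126 f(9,1)=126 f(9,3)=84 f(9,5)=36 f(9,7)=9 f(9,9)=1
t=10: f(10,-4)=110 f(10,-2)=209 f(10,0)=252 f(10,2)=210 f(10,4)=120 f(10,6)=45 f(10,8)=10 f(10,10)=1
t=11: f(11,-5)=110 f(11,-3)=319 f(11,-1)=461 f(11,1)=462 f(11,3)=330 f(11,5)=165 f(11,7)=55 f(11,9)=11 f(11,11)=1
t=12: f(12,-4)=429 f(12,-2)=780 f(12,0)=923 f(12,2)=792 f(12,4)=495 f(12,6)=220 f(12,8)=66 f(12,10)=12 f(12,12)=1
t=13: f(13,-5)=429 f(13,-3)=1209 f(13,-1)=1703 f(13,1)=1715 f(13,3)=1287 f(13,5)=715 f(13,7)=286 f(13,9)=78 f(13,11)=13 f(13,13)=1
t=14: f(14,-4)=1638 f(14,-2)=2912 f(14,0)=3418 f(14,2)=3002 f(14,4)=2002 f(14,6)=1001 f(14,8)=364 f(14,10)=91 f(14,12)=14 f(14,14)=1
t=15: f(15,-5)=1638 f(15,-3)=4550 f(15,-1)=6330 f(15,1)=6420 f(15,3)=5004 f(15,5)=3003 f(15,7)=1365 f(15,9)=455 f(15,11)=105 f(15,13)=15 f(15,15)=1
t=16: f(16,-4)=6188 f(16,-2)=10880 f(16,0)=12750 f(16,2)=11424 f(16,4)=8007 f(16,6)=4368 f(16,8)=1820 f(16,10)=560 f(16,12)=120 f(16,14)=16 f(16,16)=1
t=17: f(17,-5)=6188 f(17,-3)=17068 f(17,-1)=23630 f(17,1)=24174 f(17,3)=19431 f(17,5)=12375 f(17,7)=6188 f(17,9)=2380 f(17,11)=680 f(17,13)=136 f(17,15)=17 f(17,17)=1
t=18: f(18,-4)=23256 f(18,-2)=40698 f(18,0)=47804 f(18,2)=43605 f(18,4)=31806 f(18,6)=18563 f(18,8)=8568 f(18,10)=3060 f(18,12)=816 f(18,14)=153 f(18,16)=18 f(18,18)=1
t=19: f(19,-5)=23256 f(19,-3)=63954 f(19,-1)=88502 f(19,1)=91409 f(19,3)=75411 f(19,5)=50369 f(19,7)=27131 f(19,9)=11628 f(19,11)=3876 f(19,13)=969 f(19,15)=171 f(19,17)=19 f(19,19)=1
t=20: f(20,-4)=87210 f(20,-2)=152456 f(20,0)=179911 f(20,2)=166820 f(20,4)=125780 f(20,6)=77500 f(20,8)=38759 f(20,10)=15504 f(20,12)=4845 f(20,14)=1140 f(20,16)=190 f(20,18)=20 f(20,20)=1
t=21: f(21,-5)=87210 f(21,-3)=239666 f(21,-1)=332367 f(21,1)=346731 f(21,3)=292600 f(21,5)=203280 f(21,7)=116259 f(21,9)=54263 f(21,11)=20349 f(21,13)=5985 f(21,15)=1330 f(21,17)=210 f(21,19)=21 f(21,21)=1
t=22: f(22,-4)=326876 f(22,-2)=572033 f(22,0)=679098 f(22,2)=639331 f(22,4)=495880 f(22,6)=319539 f(22,8)=170522 f(22,10)=74612 f(22,12)=26334 f(22,14)=7315 f(22,16)=1540 f(22,18)=231 f(22,20)=22 f(22,22)=1
t=23: f(23,-5)=326876 f(23,-3)=898909 f(23,-1)=1251131 f(23,1)=1318429 f(23,3)=1135211 f(23,5)=815419 f(23,7)=490061 f(23,9)=245134 f(23,11)=100946 f(23,13)=33649 f(23,15)=8855 f(23,17)=1771 f(23,19)=253 f(23,21)=23 f(23,23)=1
t=24: f(24,-4)=1225785 f(24,-2)=2150040 f(24,0)=2569560 f(24,2)=2453640 f(24,4)=1950630 f(24,6)=1305480 f(24,8)=735195 f(24,10)=346080 f(24,12)=134595 f(24,14)=42504 f(24,16)=10626 f(24,18)=2024 f(24,20)=276 f(24,22)=24 f(24,24)=1
t=25: f(25,-5)=1225785 f(25,-3)=3375825 f(25,-1)=4719600 f(25,1)=5023200 f(25,3)=4404270 f(25,5)=3256110 f(25,7)=2040675 f(25,9)=1081275 f(25,11)=480675 f(25,13)=177099 f(25,15)=53130 f(25,17)=12650 f(25,19)=2300 f(25,21)=300 f(25,23)=25 f(25,25)=1
t=26: f(26,-4)=4601610 f(26,-2)=8095425 f(26,0)=9742800 f(26,2)=9427470 f(26,4)=7660380 f(26,6)=5296785 f(26,8)=3121950 f(26,10)=1561950 f(26,12)=657774 f(26,14)=230229 f(26,16)=65780 f(26,18)=14950 f(26,20)=2600 f(26,22)=325 f(26,24)=26 f(26,26)=1
t=27: f(27,-5)=4601610 f(27,-3)=12697035 f(27,-1)=17838225 f(27,1)=19170270 f(27,3)=17087850 f(27,5)=12957165 f(27,7)=8418735 f(27,9)=4683900 f(27,11)=2219724 f(27,13)=888003 f(27,15)=296009 f(27,17)=80730 f(27,19)=17550 f(27,21)=2925 f(27,23)=351 f(27,25)=27 f(27,27)=1
Σ_s f(27,s) = 100960110
P = 100960110/134217728 = 50480055/67108864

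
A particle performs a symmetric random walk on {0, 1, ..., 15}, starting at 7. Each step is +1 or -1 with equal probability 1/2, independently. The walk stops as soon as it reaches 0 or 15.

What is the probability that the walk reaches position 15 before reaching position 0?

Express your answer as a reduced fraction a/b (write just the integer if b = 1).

Answer: 7/15

Derivation:
Symmetric walk (p = 1/2): the harmonic-function argument gives P(hit 15 before 0 | start at 7) = a/N.
P = 7/15 = 7/15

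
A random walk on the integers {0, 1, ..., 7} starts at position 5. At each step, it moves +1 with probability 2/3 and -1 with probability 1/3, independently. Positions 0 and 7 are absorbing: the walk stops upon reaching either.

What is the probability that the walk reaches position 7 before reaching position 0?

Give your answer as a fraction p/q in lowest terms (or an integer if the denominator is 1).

Biased walk: p = 2/3, q = 1/3, r = q/p = 1/2
Gambler's ruin: P(hit 7 before 0 | start at 5) = (1 - r^a)/(1 - r^N)
r^5 = 1/32; r^7 = 1/128
P = (1 - 1/32) / (1 - 1/128) = 31/32 / 127/128 = 124/127

Answer: 124/127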